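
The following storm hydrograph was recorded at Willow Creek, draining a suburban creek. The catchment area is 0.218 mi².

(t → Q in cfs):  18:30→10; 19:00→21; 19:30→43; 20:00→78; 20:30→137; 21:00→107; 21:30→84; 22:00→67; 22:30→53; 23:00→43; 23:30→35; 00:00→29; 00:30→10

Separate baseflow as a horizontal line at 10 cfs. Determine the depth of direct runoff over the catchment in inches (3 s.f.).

d ≈ 2.09 in

Direct runoff: 0.0, 11.0, 33.0, 68.0, 127.0, 97.0, 74.0, 57.0, 43.0, 33.0, 25.0, 19.0, 0.0 cfs; ΣQ_DR = 587.0 cfs.
V = ΣQ_DR · Δt = 587.0 × 1800 s = 1.057 × 10^6 ft³.
Over A = 0.218 mi², depth = V / A = 2.09 in.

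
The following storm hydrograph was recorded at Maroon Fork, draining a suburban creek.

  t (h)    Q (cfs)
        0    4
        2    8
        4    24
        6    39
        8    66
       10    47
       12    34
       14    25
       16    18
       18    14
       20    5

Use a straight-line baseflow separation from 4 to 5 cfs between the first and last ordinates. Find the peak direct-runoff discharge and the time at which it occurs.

Subtracting baseflow gives direct-runoff ordinates: 0.00, 3.90, 19.80, 34.70, 61.60, 42.50, 29.40, 20.30, 13.20, 9.10, 0.00 cfs.
The maximum is 61.60 cfs, occurring at the reading for t = 8 h.

Q_p = 61.60 cfs at t = 8 h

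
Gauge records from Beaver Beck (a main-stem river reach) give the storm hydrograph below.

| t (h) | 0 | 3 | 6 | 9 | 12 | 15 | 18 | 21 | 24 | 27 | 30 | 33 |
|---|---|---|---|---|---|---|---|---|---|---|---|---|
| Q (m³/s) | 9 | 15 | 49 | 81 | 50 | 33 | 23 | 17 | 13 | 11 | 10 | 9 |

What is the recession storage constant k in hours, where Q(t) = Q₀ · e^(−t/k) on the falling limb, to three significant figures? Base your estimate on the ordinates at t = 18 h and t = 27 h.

On the falling limb, Q drops from 23 to 11 m³/s between t = 18 h and t = 27 h (Δt = 9 h).
k = −Δt / ln(Q₂/Q₁) = −9 / ln(11/23) = 12.2 h.

k ≈ 12.2 h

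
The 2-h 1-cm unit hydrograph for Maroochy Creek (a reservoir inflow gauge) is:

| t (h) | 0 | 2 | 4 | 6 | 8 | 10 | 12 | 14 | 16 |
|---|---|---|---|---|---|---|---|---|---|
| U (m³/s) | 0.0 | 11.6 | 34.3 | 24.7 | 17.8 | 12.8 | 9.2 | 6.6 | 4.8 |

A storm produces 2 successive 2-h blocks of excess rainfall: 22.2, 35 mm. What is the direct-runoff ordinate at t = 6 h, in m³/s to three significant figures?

By discrete convolution, Q_j = Σ (P_i / 10 mm) · U_{j−i}.
At t = 6 h (j=3): Q = (22.2/10)·24.7 + (35/10)·34.3 = 175 m³/s.

Q ≈ 175 m³/s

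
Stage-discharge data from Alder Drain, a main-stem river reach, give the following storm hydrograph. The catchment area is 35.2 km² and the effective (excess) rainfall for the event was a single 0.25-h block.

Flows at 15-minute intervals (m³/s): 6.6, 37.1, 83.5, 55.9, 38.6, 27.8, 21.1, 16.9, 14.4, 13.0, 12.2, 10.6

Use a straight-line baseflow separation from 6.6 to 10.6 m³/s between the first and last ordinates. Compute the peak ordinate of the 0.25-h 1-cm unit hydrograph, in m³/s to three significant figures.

U_p ≈ 127 m³/s

Direct runoff: 0.00, 30.14, 76.17, 48.21, 30.55, 19.38, 12.32, 7.75, 4.89, 3.13, 1.96, 0.00 m³/s; ΣQ_DR = 234.5 m³/s, peak = 76.17 m³/s.
Runoff depth d = ΣQ_DR·Δt / A = 234.5 × 900 / (35.2 km²) = 5.996 mm.
The 1-cm UH is the DRH scaled by (10 mm)/d, so U_p = 76.17 × 10/5.996 = 127 m³/s.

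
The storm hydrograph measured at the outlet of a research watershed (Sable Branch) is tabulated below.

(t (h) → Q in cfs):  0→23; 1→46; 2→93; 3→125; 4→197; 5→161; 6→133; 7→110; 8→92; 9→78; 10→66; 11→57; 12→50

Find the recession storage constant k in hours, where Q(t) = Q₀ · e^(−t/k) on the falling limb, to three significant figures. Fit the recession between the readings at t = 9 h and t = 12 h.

k ≈ 6.75 h

On the falling limb, Q drops from 78 to 50 cfs between t = 9 h and t = 12 h (Δt = 3 h).
k = −Δt / ln(Q₂/Q₁) = −3 / ln(50/78) = 6.75 h.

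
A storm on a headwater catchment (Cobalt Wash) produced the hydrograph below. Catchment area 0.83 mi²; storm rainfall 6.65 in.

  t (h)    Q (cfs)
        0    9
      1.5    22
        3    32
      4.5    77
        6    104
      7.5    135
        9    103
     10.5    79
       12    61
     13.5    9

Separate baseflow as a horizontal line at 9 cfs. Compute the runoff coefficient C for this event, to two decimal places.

ΣQ_DR = 541.0 cfs; V = ΣQ_DR·Δt = 2.921 × 10^6 ft³.
Runoff depth d = V / A = 1.515 in.
C = d / P = 1.515 / 6.65 = 0.23.

C ≈ 0.23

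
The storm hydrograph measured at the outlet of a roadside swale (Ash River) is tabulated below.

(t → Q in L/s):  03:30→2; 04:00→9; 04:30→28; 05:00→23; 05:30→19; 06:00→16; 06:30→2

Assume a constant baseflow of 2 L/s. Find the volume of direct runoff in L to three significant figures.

Direct-runoff ordinates (Q − Q_b): 0.0, 7.0, 26.0, 21.0, 17.0, 14.0, 0.0 L/s.
ΣQ_DR = 85.00 L/s.
With Δt = 0.5 h = 1800 s, V = ΣQ_DR · Δt = 85.00 × 1800 = 1.53 × 10^5 L.

V ≈ 1.53 × 10^5 L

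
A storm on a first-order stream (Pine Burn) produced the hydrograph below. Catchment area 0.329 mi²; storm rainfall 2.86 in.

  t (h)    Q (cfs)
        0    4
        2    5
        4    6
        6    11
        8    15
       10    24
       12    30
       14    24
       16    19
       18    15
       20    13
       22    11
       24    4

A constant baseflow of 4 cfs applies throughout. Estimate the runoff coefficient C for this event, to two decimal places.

ΣQ_DR = 129.0 cfs; V = ΣQ_DR·Δt = 9.288 × 10^5 ft³.
Runoff depth d = V / A = 1.215 in.
C = d / P = 1.215 / 2.86 = 0.42.

C ≈ 0.42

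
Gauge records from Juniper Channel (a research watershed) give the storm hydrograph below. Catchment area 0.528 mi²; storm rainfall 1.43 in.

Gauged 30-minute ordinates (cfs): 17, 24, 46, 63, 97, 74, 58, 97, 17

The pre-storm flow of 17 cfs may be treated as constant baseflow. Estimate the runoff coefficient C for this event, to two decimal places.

C ≈ 0.35

ΣQ_DR = 340.0 cfs; V = ΣQ_DR·Δt = 6.120 × 10^5 ft³.
Runoff depth d = V / A = 0.4989 in.
C = d / P = 0.4989 / 1.43 = 0.35.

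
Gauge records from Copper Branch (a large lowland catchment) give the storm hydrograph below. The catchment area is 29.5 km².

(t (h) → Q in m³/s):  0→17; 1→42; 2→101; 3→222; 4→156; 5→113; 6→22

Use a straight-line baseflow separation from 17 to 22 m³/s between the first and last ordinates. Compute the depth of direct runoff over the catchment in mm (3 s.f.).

d ≈ 65.5 mm

Direct runoff: 0.00, 24.17, 82.33, 202.50, 135.67, 91.83, 0.00 m³/s; ΣQ_DR = 536.5 m³/s.
V = ΣQ_DR · Δt = 536.5 × 3600 s = 1.931 × 10^6 m³.
Over A = 29.5 km², depth = V / A = 65.5 mm.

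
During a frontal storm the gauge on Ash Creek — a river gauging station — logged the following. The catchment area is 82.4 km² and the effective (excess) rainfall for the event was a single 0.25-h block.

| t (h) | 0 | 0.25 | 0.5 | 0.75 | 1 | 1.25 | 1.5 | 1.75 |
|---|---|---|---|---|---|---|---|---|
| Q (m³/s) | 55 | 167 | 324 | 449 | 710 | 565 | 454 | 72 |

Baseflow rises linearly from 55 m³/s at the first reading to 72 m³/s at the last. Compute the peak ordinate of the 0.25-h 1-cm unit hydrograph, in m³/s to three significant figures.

Direct runoff: 0.00, 109.57, 264.14, 386.71, 645.29, 497.86, 384.43, 0.00 m³/s; ΣQ_DR = 2288 m³/s, peak = 645.29 m³/s.
Runoff depth d = ΣQ_DR·Δt / A = 2288 × 900 / (82.4 km²) = 24.99 mm.
The 1-cm UH is the DRH scaled by (10 mm)/d, so U_p = 645.29 × 10/24.99 = 258 m³/s.

U_p ≈ 258 m³/s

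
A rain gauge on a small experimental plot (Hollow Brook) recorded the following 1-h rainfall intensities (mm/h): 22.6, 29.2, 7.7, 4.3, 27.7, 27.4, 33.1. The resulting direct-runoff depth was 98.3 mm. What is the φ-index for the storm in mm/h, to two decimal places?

Only the 5 blocks with intensity above φ contribute runoff: 22.6, 29.2, 27.7, 27.4, 33.1 mm/h.
Σ(I−φ)·Δt = d  ⇒  (22.6+29.2+27.7+27.4+33.1 − 5φ)·1 = 98.3
φ = (140.0 − 98.3/1) / 5 = 8.34 mm/h.

φ ≈ 8.34 mm/h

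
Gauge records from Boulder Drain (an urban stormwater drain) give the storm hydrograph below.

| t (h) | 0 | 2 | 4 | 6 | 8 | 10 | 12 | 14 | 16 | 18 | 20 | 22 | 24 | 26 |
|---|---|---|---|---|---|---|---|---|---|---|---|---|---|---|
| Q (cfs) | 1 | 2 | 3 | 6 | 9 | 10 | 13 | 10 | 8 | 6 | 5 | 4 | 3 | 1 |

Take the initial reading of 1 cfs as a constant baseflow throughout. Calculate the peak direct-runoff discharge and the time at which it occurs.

Subtracting baseflow gives direct-runoff ordinates: 0.0, 1.0, 2.0, 5.0, 8.0, 9.0, 12.0, 9.0, 7.0, 5.0, 4.0, 3.0, 2.0, 0.0 cfs.
The maximum is 12.0 cfs, occurring at the reading for t = 12 h.

Q_p = 12.0 cfs at t = 12 h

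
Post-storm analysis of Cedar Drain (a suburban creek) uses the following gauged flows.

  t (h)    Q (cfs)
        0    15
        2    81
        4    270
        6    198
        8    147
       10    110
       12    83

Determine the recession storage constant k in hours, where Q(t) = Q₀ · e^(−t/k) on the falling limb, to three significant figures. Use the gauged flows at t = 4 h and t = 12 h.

On the falling limb, Q drops from 270 to 83 cfs between t = 4 h and t = 12 h (Δt = 8 h).
k = −Δt / ln(Q₂/Q₁) = −8 / ln(83/270) = 6.78 h.

k ≈ 6.78 h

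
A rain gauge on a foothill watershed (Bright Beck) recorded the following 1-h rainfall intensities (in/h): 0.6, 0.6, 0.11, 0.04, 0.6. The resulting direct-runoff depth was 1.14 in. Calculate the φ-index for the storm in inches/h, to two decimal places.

φ ≈ 0.22 in/h

Only the 3 blocks with intensity above φ contribute runoff: 0.6, 0.6, 0.6 in/h.
Σ(I−φ)·Δt = d  ⇒  (0.6+0.6+0.6 − 3φ)·1 = 1.14
φ = (1.800 − 1.14/1) / 3 = 0.22 in/h.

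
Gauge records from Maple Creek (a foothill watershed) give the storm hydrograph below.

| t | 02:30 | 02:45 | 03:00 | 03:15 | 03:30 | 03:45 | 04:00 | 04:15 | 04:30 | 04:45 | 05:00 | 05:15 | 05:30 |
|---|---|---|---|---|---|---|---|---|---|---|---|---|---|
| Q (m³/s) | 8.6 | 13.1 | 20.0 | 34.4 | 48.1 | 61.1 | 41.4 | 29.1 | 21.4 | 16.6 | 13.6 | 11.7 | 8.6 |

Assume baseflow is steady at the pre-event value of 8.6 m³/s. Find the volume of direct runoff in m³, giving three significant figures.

Direct-runoff ordinates (Q − Q_b): 0.0, 4.5, 11.4, 25.8, 39.5, 52.5, 32.8, 20.5, 12.8, 8.0, 5.0, 3.1, 0.0 m³/s.
ΣQ_DR = 215.9 m³/s.
With Δt = 0.25 h = 900 s, V = ΣQ_DR · Δt = 215.9 × 900 = 1.94 × 10^5 m³.

V ≈ 1.94 × 10^5 m³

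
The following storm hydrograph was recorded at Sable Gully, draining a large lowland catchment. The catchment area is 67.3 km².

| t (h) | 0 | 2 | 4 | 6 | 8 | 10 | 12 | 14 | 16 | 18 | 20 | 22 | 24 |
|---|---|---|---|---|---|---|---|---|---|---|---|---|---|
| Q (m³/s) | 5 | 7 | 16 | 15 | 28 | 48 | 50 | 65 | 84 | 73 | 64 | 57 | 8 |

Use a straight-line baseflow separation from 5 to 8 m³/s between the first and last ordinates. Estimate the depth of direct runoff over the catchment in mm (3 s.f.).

d ≈ 46.6 mm

Direct runoff: 0.00, 1.75, 10.50, 9.25, 22.00, 41.75, 43.50, 58.25, 77.00, 65.75, 56.50, 49.25, 0.00 m³/s; ΣQ_DR = 435.5 m³/s.
V = ΣQ_DR · Δt = 435.5 × 7200 s = 3.136 × 10^6 m³.
Over A = 67.3 km², depth = V / A = 46.6 mm.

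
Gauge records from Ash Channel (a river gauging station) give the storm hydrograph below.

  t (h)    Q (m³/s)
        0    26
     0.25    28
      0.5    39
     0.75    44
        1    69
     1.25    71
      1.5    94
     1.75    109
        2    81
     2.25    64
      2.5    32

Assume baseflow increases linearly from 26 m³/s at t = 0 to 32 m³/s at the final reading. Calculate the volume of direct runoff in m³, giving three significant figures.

Direct-runoff ordinates (Q − Q_b): 0.00, 1.40, 11.80, 16.20, 40.60, 42.00, 64.40, 78.80, 50.20, 32.60, 0.00 m³/s.
ΣQ_DR = 338.0 m³/s.
With Δt = 0.25 h = 900 s, V = ΣQ_DR · Δt = 338.0 × 900 = 3.04 × 10^5 m³.

V ≈ 3.04 × 10^5 m³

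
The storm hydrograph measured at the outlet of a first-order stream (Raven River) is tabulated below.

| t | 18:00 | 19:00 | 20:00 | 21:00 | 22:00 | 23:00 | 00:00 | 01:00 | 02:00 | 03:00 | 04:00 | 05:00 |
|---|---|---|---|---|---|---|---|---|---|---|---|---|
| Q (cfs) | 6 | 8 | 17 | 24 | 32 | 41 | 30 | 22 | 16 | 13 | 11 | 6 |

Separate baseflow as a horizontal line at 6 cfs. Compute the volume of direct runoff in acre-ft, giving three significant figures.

Direct-runoff ordinates (Q − Q_b): 0.0, 2.0, 11.0, 18.0, 26.0, 35.0, 24.0, 16.0, 10.0, 7.0, 5.0, 0.0 cfs.
ΣQ_DR = 154.0 cfs.
With Δt = 1 h = 3600 s, V = ΣQ_DR · Δt = 154.0 × 3600 = 5.54 × 10^5 ft³ = 12.7 acre-ft.

V ≈ 12.7 acre-ft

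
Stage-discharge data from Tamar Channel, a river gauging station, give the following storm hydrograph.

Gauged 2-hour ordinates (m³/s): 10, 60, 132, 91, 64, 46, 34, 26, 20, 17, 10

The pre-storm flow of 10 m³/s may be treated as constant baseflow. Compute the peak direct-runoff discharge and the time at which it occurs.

Q_p = 122.0 m³/s at t = 4 h

Subtracting baseflow gives direct-runoff ordinates: 0.0, 50.0, 122.0, 81.0, 54.0, 36.0, 24.0, 16.0, 10.0, 7.0, 0.0 m³/s.
The maximum is 122.0 m³/s, occurring at the reading for t = 4 h.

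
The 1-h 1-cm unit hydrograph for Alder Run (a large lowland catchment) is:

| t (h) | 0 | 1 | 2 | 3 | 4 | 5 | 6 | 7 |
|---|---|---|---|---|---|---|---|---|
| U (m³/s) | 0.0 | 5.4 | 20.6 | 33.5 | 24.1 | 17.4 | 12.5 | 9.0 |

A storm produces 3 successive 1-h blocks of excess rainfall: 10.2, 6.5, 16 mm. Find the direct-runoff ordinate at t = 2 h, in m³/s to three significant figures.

Q ≈ 24.5 m³/s

By discrete convolution, Q_j = Σ (P_i / 10 mm) · U_{j−i}.
At t = 2 h (j=2): Q = (10.2/10)·20.6 + (6.5/10)·5.4 + (16/10)·0.0 = 24.5 m³/s.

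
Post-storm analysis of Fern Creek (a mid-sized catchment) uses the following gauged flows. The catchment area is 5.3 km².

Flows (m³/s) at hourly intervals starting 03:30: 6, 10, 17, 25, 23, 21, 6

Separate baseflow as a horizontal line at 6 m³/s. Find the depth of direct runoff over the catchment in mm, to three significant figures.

d ≈ 44.8 mm

Direct runoff: 0.0, 4.0, 11.0, 19.0, 17.0, 15.0, 0.0 m³/s; ΣQ_DR = 66.00 m³/s.
V = ΣQ_DR · Δt = 66.00 × 3600 s = 2.376 × 10^5 m³.
Over A = 5.3 km², depth = V / A = 44.8 mm.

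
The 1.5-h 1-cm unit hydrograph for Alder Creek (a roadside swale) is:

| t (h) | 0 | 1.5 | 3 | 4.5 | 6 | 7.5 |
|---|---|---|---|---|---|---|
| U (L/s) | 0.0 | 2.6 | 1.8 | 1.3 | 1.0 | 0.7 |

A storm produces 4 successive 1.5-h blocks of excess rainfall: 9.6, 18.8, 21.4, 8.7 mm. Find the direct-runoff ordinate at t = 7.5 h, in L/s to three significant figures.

By discrete convolution, Q_j = Σ (P_i / 10 mm) · U_{j−i}.
At t = 7.5 h (j=5): Q = (9.6/10)·0.7 + (18.8/10)·1.0 + (21.4/10)·1.3 + (8.7/10)·1.8 = 6.90 L/s.

Q ≈ 6.90 L/s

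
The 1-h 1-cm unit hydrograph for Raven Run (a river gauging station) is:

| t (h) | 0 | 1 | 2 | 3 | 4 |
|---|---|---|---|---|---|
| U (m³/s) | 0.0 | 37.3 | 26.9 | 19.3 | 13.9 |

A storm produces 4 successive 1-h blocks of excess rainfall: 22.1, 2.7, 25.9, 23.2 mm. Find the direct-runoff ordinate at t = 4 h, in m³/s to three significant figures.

By discrete convolution, Q_j = Σ (P_i / 10 mm) · U_{j−i}.
At t = 4 h (j=4): Q = (22.1/10)·13.9 + (2.7/10)·19.3 + (25.9/10)·26.9 + (23.2/10)·37.3 = 192 m³/s.

Q ≈ 192 m³/s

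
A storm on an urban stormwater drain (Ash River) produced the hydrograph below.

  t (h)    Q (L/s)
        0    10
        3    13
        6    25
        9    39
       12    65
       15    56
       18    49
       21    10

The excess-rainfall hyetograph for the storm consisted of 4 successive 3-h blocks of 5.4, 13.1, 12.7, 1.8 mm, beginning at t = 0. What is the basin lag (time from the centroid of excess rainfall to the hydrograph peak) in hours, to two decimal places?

Centroid of excess rainfall: t_c = Σ P_i·t̄_i / ΣP_i = 5.4909 h (block centres at 1.5, 4.5, 7.5, 10.5 h).
Hydrograph peak occurs at t = 12 h, so basin lag t_L = 12 − 5.4909 = 6.51 h.

t_L ≈ 6.51 h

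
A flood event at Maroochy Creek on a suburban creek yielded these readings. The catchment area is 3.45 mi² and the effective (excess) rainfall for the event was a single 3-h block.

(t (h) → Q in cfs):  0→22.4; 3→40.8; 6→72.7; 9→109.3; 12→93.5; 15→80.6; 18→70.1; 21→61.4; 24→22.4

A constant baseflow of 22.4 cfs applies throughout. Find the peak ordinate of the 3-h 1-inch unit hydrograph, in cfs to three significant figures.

U_p ≈ 174 cfs

Direct runoff: 0.0, 18.4, 50.3, 86.9, 71.1, 58.2, 47.7, 39.0, 0.0 cfs; ΣQ_DR = 371.6 cfs, peak = 86.9 cfs.
Runoff depth d = ΣQ_DR·Δt / A = 371.6 × 10800 / (3.45 mi²) = 0.5007 in.
The 1-inch UH is the DRH scaled by (1 in)/d, so U_p = 86.9 × 1/0.5007 = 174 cfs.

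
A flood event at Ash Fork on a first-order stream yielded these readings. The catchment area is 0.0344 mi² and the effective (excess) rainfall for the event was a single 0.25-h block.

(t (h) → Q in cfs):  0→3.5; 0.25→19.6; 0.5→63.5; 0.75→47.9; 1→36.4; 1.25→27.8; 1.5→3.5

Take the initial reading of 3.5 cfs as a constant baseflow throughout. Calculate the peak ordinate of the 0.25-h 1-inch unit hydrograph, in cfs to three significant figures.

U_p ≈ 30.0 cfs

Direct runoff: 0.0, 16.1, 60.0, 44.4, 32.9, 24.3, 0.0 cfs; ΣQ_DR = 177.7 cfs, peak = 60.0 cfs.
Runoff depth d = ΣQ_DR·Δt / A = 177.7 × 900 / (0.0344 mi²) = 2.001 in.
The 1-inch UH is the DRH scaled by (1 in)/d, so U_p = 60.0 × 1/2.001 = 30.0 cfs.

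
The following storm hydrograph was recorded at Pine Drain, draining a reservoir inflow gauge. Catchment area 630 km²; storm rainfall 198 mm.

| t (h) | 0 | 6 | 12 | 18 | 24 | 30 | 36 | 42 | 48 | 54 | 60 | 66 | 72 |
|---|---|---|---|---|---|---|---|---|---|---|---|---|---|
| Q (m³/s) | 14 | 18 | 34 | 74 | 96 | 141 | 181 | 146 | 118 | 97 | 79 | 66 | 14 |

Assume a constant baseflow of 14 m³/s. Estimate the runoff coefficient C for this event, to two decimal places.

ΣQ_DR = 896.0 m³/s; V = ΣQ_DR·Δt = 1.935 × 10^7 m³.
Runoff depth d = V / A = 30.72 mm.
C = d / P = 30.72 / 198 = 0.16.

C ≈ 0.16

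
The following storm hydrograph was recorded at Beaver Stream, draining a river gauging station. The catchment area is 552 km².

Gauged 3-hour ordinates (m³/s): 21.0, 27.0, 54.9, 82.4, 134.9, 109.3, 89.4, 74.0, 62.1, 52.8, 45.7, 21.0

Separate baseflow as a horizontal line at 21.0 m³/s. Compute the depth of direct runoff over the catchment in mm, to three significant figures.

Direct runoff: 0.0, 6.0, 33.9, 61.4, 113.9, 88.3, 68.4, 53.0, 41.1, 31.8, 24.7, 0.0 m³/s; ΣQ_DR = 522.5 m³/s.
V = ΣQ_DR · Δt = 522.5 × 10800 s = 5.643 × 10^6 m³.
Over A = 552 km², depth = V / A = 10.2 mm.

d ≈ 10.2 mm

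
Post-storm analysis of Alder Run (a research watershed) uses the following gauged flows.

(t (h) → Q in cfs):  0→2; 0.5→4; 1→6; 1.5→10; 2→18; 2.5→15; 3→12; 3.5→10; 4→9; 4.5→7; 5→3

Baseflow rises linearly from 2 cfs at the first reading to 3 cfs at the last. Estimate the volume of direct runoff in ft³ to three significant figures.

Direct-runoff ordinates (Q − Q_b): 0.00, 1.90, 3.80, 7.70, 15.60, 12.50, 9.40, 7.30, 6.20, 4.10, 0.00 cfs.
ΣQ_DR = 68.50 cfs.
With Δt = 0.5 h = 1800 s, V = ΣQ_DR · Δt = 68.50 × 1800 = 1.23 × 10^5 ft³.

V ≈ 1.23 × 10^5 ft³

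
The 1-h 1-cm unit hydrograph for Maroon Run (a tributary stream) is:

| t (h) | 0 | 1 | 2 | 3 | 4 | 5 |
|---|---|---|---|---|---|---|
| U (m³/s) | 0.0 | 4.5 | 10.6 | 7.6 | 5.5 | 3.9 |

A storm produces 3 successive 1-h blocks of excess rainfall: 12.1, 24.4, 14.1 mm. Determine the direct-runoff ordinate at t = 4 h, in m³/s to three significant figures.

By discrete convolution, Q_j = Σ (P_i / 10 mm) · U_{j−i}.
At t = 4 h (j=4): Q = (12.1/10)·5.5 + (24.4/10)·7.6 + (14.1/10)·10.6 = 40.1 m³/s.

Q ≈ 40.1 m³/s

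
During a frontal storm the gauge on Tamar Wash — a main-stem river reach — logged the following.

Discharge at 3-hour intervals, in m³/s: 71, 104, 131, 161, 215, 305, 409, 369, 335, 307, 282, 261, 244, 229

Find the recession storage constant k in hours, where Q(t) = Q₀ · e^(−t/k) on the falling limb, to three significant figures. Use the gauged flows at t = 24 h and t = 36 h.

k ≈ 37.9 h

On the falling limb, Q drops from 335 to 244 m³/s between t = 24 h and t = 36 h (Δt = 12 h).
k = −Δt / ln(Q₂/Q₁) = −12 / ln(244/335) = 37.9 h.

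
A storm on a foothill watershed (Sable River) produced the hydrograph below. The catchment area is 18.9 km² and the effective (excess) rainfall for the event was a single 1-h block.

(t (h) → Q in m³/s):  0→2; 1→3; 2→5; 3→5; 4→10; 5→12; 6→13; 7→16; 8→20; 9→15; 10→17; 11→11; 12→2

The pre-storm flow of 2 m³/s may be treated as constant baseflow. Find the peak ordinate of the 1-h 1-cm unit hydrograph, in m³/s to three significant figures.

U_p ≈ 9.00 m³/s

Direct runoff: 0.0, 1.0, 3.0, 3.0, 8.0, 10.0, 11.0, 14.0, 18.0, 13.0, 15.0, 9.0, 0.0 m³/s; ΣQ_DR = 105.0 m³/s, peak = 18.0 m³/s.
Runoff depth d = ΣQ_DR·Δt / A = 105.0 × 3600 / (18.9 km²) = 20.00 mm.
The 1-cm UH is the DRH scaled by (10 mm)/d, so U_p = 18.0 × 10/20.00 = 9.00 m³/s.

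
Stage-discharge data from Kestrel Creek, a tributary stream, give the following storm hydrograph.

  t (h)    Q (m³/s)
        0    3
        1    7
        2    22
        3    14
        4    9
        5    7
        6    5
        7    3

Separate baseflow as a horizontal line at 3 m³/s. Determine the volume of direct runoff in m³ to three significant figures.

Direct-runoff ordinates (Q − Q_b): 0.0, 4.0, 19.0, 11.0, 6.0, 4.0, 2.0, 0.0 m³/s.
ΣQ_DR = 46.00 m³/s.
With Δt = 1 h = 3600 s, V = ΣQ_DR · Δt = 46.00 × 3600 = 1.66 × 10^5 m³.

V ≈ 1.66 × 10^5 m³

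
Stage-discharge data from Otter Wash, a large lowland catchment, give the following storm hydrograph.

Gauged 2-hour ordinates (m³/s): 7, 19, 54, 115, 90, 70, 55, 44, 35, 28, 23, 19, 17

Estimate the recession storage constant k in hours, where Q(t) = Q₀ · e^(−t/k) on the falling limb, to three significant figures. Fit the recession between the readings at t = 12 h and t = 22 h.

k ≈ 9.41 h

On the falling limb, Q drops from 55 to 19 m³/s between t = 12 h and t = 22 h (Δt = 10 h).
k = −Δt / ln(Q₂/Q₁) = −10 / ln(19/55) = 9.41 h.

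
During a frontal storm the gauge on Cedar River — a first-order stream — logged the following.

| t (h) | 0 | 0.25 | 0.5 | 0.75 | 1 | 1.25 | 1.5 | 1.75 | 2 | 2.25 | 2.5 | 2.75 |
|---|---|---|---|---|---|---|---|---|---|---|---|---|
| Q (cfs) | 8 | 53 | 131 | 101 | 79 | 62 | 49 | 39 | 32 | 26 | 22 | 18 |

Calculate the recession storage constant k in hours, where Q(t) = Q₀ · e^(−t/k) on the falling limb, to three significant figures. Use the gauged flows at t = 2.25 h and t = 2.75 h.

On the falling limb, Q drops from 26 to 18 cfs between t = 2.25 h and t = 2.75 h (Δt = 0.5 h).
k = −Δt / ln(Q₂/Q₁) = −0.5 / ln(18/26) = 1.36 h.

k ≈ 1.36 h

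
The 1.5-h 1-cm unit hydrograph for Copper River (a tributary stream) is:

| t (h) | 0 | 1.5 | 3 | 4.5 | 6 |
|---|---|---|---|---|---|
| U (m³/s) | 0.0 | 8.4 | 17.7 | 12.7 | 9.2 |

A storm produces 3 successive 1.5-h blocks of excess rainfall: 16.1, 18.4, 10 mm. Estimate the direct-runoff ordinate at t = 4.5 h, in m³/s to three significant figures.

Q ≈ 61.4 m³/s

By discrete convolution, Q_j = Σ (P_i / 10 mm) · U_{j−i}.
At t = 4.5 h (j=3): Q = (16.1/10)·12.7 + (18.4/10)·17.7 + (10/10)·8.4 = 61.4 m³/s.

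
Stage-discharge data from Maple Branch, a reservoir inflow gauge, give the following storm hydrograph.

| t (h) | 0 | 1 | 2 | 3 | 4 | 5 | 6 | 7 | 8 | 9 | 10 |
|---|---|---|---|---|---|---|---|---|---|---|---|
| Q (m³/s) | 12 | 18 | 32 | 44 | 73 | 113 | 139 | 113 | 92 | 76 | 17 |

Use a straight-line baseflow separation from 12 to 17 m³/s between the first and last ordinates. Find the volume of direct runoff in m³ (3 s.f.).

Direct-runoff ordinates (Q − Q_b): 0.00, 5.50, 19.00, 30.50, 59.00, 98.50, 124.00, 97.50, 76.00, 59.50, 0.00 m³/s.
ΣQ_DR = 569.5 m³/s.
With Δt = 1 h = 3600 s, V = ΣQ_DR · Δt = 569.5 × 3600 = 2.05 × 10^6 m³.

V ≈ 2.05 × 10^6 m³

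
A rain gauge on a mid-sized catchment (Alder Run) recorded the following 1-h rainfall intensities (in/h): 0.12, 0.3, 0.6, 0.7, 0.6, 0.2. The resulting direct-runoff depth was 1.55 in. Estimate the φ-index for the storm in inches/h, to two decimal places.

Only the 5 blocks with intensity above φ contribute runoff: 0.3, 0.6, 0.7, 0.6, 0.2 in/h.
Σ(I−φ)·Δt = d  ⇒  (0.3+0.6+0.7+0.6+0.2 − 5φ)·1 = 1.55
φ = (2.400 − 1.55/1) / 5 = 0.17 in/h.

φ ≈ 0.17 in/h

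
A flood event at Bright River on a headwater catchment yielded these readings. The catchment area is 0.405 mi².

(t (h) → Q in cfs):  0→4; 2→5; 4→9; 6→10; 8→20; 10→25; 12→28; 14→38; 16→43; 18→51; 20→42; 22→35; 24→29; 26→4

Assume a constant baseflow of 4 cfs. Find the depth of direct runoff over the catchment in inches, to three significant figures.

Direct runoff: 0.0, 1.0, 5.0, 6.0, 16.0, 21.0, 24.0, 34.0, 39.0, 47.0, 38.0, 31.0, 25.0, 0.0 cfs; ΣQ_DR = 287.0 cfs.
V = ΣQ_DR · Δt = 287.0 × 7200 s = 2.066 × 10^6 ft³.
Over A = 0.405 mi², depth = V / A = 2.20 in.

d ≈ 2.20 in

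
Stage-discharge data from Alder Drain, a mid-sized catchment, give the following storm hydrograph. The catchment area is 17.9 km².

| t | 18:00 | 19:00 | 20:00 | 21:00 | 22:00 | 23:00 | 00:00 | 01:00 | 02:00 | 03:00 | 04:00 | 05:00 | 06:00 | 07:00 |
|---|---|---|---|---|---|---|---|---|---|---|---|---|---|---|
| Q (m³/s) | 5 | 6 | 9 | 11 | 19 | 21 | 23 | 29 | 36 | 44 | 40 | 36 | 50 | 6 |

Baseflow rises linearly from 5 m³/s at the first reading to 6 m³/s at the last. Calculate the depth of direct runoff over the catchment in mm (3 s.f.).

Direct runoff: 0.00, 0.92, 3.85, 5.77, 13.69, 15.62, 17.54, 23.46, 30.38, 38.31, 34.23, 30.15, 44.08, 0.00 m³/s; ΣQ_DR = 258.0 m³/s.
V = ΣQ_DR · Δt = 258.0 × 3600 s = 9.288 × 10^5 m³.
Over A = 17.9 km², depth = V / A = 51.9 mm.

d ≈ 51.9 mm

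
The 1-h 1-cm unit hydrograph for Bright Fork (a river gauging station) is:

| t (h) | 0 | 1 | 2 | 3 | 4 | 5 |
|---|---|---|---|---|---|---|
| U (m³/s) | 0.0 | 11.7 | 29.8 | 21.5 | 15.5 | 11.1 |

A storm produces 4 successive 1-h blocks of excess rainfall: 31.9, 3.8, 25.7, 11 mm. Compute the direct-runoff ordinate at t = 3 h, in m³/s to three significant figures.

By discrete convolution, Q_j = Σ (P_i / 10 mm) · U_{j−i}.
At t = 3 h (j=3): Q = (31.9/10)·21.5 + (3.8/10)·29.8 + (25.7/10)·11.7 + (11/10)·0.0 = 110 m³/s.

Q ≈ 110 m³/s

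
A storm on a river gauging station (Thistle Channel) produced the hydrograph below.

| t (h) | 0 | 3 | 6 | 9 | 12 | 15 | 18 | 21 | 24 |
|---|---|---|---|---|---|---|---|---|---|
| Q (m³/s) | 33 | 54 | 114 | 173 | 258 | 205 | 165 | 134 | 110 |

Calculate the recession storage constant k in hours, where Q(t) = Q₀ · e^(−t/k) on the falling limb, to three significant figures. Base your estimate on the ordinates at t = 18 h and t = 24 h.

On the falling limb, Q drops from 165 to 110 m³/s between t = 18 h and t = 24 h (Δt = 6 h).
k = −Δt / ln(Q₂/Q₁) = −6 / ln(110/165) = 14.8 h.

k ≈ 14.8 h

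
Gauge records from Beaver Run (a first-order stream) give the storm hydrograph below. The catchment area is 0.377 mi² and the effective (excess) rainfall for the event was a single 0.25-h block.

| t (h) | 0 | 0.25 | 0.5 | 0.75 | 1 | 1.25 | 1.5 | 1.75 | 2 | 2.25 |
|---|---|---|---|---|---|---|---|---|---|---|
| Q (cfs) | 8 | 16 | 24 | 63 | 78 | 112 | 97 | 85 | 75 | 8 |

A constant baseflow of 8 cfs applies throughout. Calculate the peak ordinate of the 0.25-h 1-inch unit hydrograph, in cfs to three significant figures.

U_p ≈ 208 cfs

Direct runoff: 0.0, 8.0, 16.0, 55.0, 70.0, 104.0, 89.0, 77.0, 67.0, 0.0 cfs; ΣQ_DR = 486.0 cfs, peak = 104.0 cfs.
Runoff depth d = ΣQ_DR·Δt / A = 486.0 × 900 / (0.377 mi²) = 0.4994 in.
The 1-inch UH is the DRH scaled by (1 in)/d, so U_p = 104.0 × 1/0.4994 = 208 cfs.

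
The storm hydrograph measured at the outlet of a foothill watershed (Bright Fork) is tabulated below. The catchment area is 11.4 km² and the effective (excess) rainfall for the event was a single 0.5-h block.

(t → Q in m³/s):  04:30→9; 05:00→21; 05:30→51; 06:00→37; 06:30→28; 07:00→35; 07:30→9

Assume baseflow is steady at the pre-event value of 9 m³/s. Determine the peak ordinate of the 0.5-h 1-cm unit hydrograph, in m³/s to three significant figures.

Direct runoff: 0.0, 12.0, 42.0, 28.0, 19.0, 26.0, 0.0 m³/s; ΣQ_DR = 127.0 m³/s, peak = 42.0 m³/s.
Runoff depth d = ΣQ_DR·Δt / A = 127.0 × 1800 / (11.4 km²) = 20.05 mm.
The 1-cm UH is the DRH scaled by (10 mm)/d, so U_p = 42.0 × 10/20.05 = 20.9 m³/s.

U_p ≈ 20.9 m³/s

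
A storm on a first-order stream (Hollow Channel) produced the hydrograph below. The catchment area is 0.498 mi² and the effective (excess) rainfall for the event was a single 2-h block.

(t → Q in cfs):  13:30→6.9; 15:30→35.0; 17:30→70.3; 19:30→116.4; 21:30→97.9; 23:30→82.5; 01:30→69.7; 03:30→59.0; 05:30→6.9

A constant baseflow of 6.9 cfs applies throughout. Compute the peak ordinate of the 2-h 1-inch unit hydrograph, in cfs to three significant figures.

Direct runoff: 0.0, 28.1, 63.4, 109.5, 91.0, 75.6, 62.8, 52.1, 0.0 cfs; ΣQ_DR = 482.5 cfs, peak = 109.5 cfs.
Runoff depth d = ΣQ_DR·Δt / A = 482.5 × 7200 / (0.498 mi²) = 3.003 in.
The 1-inch UH is the DRH scaled by (1 in)/d, so U_p = 109.5 × 1/3.003 = 36.5 cfs.

U_p ≈ 36.5 cfs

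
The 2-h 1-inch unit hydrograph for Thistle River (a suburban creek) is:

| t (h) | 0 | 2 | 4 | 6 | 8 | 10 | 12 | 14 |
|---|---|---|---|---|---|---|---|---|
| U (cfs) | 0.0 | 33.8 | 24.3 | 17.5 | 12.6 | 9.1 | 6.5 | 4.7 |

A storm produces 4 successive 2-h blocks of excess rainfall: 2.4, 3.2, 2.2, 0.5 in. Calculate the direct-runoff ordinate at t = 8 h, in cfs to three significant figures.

By discrete convolution, Q_j = Σ (P_i / 1 in) · U_{j−i}.
At t = 8 h (j=4): Q = (2.4/1)·12.6 + (3.2/1)·17.5 + (2.2/1)·24.3 + (0.5/1)·33.8 = 157 cfs.

Q ≈ 157 cfs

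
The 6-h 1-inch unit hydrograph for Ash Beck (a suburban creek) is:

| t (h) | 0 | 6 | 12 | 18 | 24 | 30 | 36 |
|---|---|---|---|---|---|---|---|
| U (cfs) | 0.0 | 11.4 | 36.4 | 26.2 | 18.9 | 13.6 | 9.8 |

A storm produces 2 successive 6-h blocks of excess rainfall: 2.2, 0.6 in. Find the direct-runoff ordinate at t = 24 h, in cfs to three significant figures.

By discrete convolution, Q_j = Σ (P_i / 1 in) · U_{j−i}.
At t = 24 h (j=4): Q = (2.2/1)·18.9 + (0.6/1)·26.2 = 57.3 cfs.

Q ≈ 57.3 cfs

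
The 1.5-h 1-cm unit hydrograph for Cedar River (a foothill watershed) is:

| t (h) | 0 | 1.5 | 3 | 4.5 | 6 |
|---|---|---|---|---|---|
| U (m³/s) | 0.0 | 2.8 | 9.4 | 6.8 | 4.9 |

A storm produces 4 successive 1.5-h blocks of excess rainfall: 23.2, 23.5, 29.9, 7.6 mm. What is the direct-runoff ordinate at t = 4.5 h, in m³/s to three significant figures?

By discrete convolution, Q_j = Σ (P_i / 10 mm) · U_{j−i}.
At t = 4.5 h (j=3): Q = (23.2/10)·6.8 + (23.5/10)·9.4 + (29.9/10)·2.8 + (7.6/10)·0.0 = 46.2 m³/s.

Q ≈ 46.2 m³/s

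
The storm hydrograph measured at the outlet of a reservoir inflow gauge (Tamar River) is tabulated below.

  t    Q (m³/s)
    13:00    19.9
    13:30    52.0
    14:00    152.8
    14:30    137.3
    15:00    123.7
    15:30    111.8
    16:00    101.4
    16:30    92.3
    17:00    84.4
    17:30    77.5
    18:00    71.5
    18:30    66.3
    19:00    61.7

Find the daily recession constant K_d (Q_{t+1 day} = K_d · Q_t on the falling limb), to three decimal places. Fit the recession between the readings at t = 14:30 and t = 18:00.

Between t = 14:30 and t = 18:00 the flow falls from 137.3 to 71.5 m³/s over 7×0.5 h = 3.5 h.
Per-interval ratio K = (71.5/137.3)^(1/7) = 0.9110; K_d = K^(24/0.5) = 0.011.

K_d ≈ 0.011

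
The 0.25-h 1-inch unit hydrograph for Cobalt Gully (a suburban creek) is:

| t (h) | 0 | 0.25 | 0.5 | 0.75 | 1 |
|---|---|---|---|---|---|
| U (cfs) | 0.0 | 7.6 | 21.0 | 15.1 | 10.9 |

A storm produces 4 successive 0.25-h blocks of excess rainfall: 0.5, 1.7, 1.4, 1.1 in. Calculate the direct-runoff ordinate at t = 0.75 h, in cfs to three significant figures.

By discrete convolution, Q_j = Σ (P_i / 1 in) · U_{j−i}.
At t = 0.75 h (j=3): Q = (0.5/1)·15.1 + (1.7/1)·21.0 + (1.4/1)·7.6 + (1.1/1)·0.0 = 53.9 cfs.

Q ≈ 53.9 cfs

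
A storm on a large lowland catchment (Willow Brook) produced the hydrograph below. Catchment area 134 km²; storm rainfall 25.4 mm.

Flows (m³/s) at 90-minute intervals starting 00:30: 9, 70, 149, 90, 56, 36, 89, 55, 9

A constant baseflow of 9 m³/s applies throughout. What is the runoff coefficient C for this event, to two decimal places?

C ≈ 0.76

ΣQ_DR = 482.0 m³/s; V = ΣQ_DR·Δt = 2.603 × 10^6 m³.
Runoff depth d = V / A = 19.42 mm.
C = d / P = 19.42 / 25.4 = 0.76.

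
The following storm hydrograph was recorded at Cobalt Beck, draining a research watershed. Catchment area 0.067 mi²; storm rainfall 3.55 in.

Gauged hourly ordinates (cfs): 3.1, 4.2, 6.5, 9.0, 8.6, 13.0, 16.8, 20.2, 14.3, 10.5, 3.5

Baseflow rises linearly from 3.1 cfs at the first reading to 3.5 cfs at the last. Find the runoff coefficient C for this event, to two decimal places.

ΣQ_DR = 73.40 cfs; V = ΣQ_DR·Δt = 2.642 × 10^5 ft³.
Runoff depth d = V / A = 1.698 in.
C = d / P = 1.698 / 3.55 = 0.48.

C ≈ 0.48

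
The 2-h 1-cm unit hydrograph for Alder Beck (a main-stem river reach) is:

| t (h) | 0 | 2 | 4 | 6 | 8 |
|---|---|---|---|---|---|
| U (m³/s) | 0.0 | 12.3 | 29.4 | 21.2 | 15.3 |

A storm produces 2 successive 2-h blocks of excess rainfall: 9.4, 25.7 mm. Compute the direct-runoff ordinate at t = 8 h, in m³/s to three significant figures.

Q ≈ 68.9 m³/s

By discrete convolution, Q_j = Σ (P_i / 10 mm) · U_{j−i}.
At t = 8 h (j=4): Q = (9.4/10)·15.3 + (25.7/10)·21.2 = 68.9 m³/s.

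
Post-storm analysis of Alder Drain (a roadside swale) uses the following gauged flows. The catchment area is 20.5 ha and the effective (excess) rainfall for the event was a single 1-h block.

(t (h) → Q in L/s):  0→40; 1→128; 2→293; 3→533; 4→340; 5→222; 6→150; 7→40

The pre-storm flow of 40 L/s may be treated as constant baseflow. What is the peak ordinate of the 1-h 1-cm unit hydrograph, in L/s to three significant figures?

U_p ≈ 197 L/s

Direct runoff: 0.0, 88.0, 253.0, 493.0, 300.0, 182.0, 110.0, 0.0 L/s; ΣQ_DR = 1426 L/s, peak = 493.0 L/s.
Runoff depth d = ΣQ_DR·Δt / A = 1426 × 3600 / (20.5 ha) = 25.04 mm.
The 1-cm UH is the DRH scaled by (10 mm)/d, so U_p = 493.0 × 10/25.04 = 197 L/s.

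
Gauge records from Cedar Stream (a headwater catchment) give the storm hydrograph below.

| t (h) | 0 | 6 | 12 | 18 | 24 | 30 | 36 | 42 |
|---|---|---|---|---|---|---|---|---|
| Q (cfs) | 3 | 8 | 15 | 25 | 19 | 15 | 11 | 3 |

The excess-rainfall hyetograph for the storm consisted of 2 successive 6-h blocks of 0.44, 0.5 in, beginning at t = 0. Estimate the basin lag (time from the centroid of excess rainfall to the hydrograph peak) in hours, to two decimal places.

t_L ≈ 11.81 h

Centroid of excess rainfall: t_c = Σ P_i·t̄_i / ΣP_i = 6.1915 h (block centres at 3, 9 h).
Hydrograph peak occurs at t = 18 h, so basin lag t_L = 18 − 6.1915 = 11.81 h.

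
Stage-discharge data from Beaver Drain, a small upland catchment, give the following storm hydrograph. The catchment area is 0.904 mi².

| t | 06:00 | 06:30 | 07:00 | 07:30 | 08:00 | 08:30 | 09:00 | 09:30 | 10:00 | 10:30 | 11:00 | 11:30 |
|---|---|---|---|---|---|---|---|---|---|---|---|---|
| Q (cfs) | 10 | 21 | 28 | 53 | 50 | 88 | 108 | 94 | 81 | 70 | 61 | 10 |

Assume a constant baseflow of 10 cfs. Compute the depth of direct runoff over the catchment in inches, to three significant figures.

Direct runoff: 0.0, 11.0, 18.0, 43.0, 40.0, 78.0, 98.0, 84.0, 71.0, 60.0, 51.0, 0.0 cfs; ΣQ_DR = 554.0 cfs.
V = ΣQ_DR · Δt = 554.0 × 1800 s = 9.972 × 10^5 ft³.
Over A = 0.904 mi², depth = V / A = 0.475 in.

d ≈ 0.475 in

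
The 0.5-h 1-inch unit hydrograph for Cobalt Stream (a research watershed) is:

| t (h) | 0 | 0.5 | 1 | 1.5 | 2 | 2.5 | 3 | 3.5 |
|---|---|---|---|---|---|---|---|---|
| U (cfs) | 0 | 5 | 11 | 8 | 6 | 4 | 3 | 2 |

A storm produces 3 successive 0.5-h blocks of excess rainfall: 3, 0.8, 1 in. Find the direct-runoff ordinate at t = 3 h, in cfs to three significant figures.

Q ≈ 18.2 cfs

By discrete convolution, Q_j = Σ (P_i / 1 in) · U_{j−i}.
At t = 3 h (j=6): Q = (3/1)·3 + (0.8/1)·4 + (1/1)·6 = 18.2 cfs.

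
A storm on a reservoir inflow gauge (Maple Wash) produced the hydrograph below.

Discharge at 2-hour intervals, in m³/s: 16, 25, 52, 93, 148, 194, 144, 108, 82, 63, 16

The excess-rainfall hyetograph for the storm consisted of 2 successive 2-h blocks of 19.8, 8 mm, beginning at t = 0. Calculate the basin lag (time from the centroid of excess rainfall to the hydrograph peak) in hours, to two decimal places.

Centroid of excess rainfall: t_c = Σ P_i·t̄_i / ΣP_i = 1.5755 h (block centres at 1, 3 h).
Hydrograph peak occurs at t = 10 h, so basin lag t_L = 10 − 1.5755 = 8.42 h.

t_L ≈ 8.42 h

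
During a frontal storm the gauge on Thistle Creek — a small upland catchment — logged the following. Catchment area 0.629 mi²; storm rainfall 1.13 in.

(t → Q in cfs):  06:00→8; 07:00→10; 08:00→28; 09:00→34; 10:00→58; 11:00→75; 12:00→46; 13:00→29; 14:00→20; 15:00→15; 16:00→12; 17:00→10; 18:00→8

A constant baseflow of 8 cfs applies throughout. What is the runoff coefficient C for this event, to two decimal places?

C ≈ 0.54

ΣQ_DR = 249.0 cfs; V = ΣQ_DR·Δt = 8.964 × 10^5 ft³.
Runoff depth d = V / A = 0.6134 in.
C = d / P = 0.6134 / 1.13 = 0.54.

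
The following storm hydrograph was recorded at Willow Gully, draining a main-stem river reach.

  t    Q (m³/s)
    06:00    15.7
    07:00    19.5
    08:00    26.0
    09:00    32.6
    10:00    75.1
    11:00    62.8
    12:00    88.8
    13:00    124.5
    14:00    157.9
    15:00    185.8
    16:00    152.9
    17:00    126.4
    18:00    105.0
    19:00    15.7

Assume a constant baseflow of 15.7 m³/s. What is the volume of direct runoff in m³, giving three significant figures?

V ≈ 3.49 × 10^6 m³

Direct-runoff ordinates (Q − Q_b): 0.0, 3.8, 10.3, 16.9, 59.4, 47.1, 73.1, 108.8, 142.2, 170.1, 137.2, 110.7, 89.3, 0.0 m³/s.
ΣQ_DR = 968.9 m³/s.
With Δt = 1 h = 3600 s, V = ΣQ_DR · Δt = 968.9 × 3600 = 3.49 × 10^6 m³.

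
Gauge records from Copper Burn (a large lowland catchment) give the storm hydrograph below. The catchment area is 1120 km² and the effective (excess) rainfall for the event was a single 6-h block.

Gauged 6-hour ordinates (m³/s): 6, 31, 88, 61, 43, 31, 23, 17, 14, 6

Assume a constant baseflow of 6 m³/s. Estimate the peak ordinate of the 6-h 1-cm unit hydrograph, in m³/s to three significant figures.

U_p ≈ 164 m³/s

Direct runoff: 0.0, 25.0, 82.0, 55.0, 37.0, 25.0, 17.0, 11.0, 8.0, 0.0 m³/s; ΣQ_DR = 260.0 m³/s, peak = 82.0 m³/s.
Runoff depth d = ΣQ_DR·Δt / A = 260.0 × 21600 / (1120 km²) = 5.014 mm.
The 1-cm UH is the DRH scaled by (10 mm)/d, so U_p = 82.0 × 10/5.014 = 164 m³/s.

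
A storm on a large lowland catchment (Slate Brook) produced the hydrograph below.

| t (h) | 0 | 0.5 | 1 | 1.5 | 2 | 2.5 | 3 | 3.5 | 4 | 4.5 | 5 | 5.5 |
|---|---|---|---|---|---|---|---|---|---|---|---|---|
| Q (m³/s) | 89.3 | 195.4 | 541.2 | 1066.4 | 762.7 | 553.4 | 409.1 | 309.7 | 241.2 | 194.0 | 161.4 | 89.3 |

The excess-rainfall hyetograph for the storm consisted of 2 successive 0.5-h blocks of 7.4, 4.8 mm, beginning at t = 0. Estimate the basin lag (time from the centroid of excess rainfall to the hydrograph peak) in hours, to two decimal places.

Centroid of excess rainfall: t_c = Σ P_i·t̄_i / ΣP_i = 0.4467 h (block centres at 0.25, 0.75 h).
Hydrograph peak occurs at t = 1.5 h, so basin lag t_L = 1.5 − 0.4467 = 1.05 h.

t_L ≈ 1.05 h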